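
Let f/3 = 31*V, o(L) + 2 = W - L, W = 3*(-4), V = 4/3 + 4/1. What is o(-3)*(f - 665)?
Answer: 1859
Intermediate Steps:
V = 16/3 (V = 4*(⅓) + 4*1 = 4/3 + 4 = 16/3 ≈ 5.3333)
W = -12
o(L) = -14 - L (o(L) = -2 + (-12 - L) = -14 - L)
f = 496 (f = 3*(31*(16/3)) = 3*(496/3) = 496)
o(-3)*(f - 665) = (-14 - 1*(-3))*(496 - 665) = (-14 + 3)*(-169) = -11*(-169) = 1859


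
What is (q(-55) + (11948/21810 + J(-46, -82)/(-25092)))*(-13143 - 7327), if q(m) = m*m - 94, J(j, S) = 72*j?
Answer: -91226880281462/1520157 ≈ -6.0011e+7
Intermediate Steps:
q(m) = -94 + m² (q(m) = m² - 94 = -94 + m²)
(q(-55) + (11948/21810 + J(-46, -82)/(-25092)))*(-13143 - 7327) = ((-94 + (-55)²) + (11948/21810 + (72*(-46))/(-25092)))*(-13143 - 7327) = ((-94 + 3025) + (11948*(1/21810) - 3312*(-1/25092)))*(-20470) = (2931 + (5974/10905 + 92/697))*(-20470) = (2931 + 5167138/7600785)*(-20470) = (22283067973/7600785)*(-20470) = -91226880281462/1520157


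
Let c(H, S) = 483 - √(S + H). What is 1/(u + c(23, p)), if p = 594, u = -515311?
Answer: -514828/265047868967 + √617/265047868967 ≈ -1.9423e-6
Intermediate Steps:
c(H, S) = 483 - √(H + S)
1/(u + c(23, p)) = 1/(-515311 + (483 - √(23 + 594))) = 1/(-515311 + (483 - √617)) = 1/(-514828 - √617)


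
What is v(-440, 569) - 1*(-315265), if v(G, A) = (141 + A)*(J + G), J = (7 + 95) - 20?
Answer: 61085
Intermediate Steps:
J = 82 (J = 102 - 20 = 82)
v(G, A) = (82 + G)*(141 + A) (v(G, A) = (141 + A)*(82 + G) = (82 + G)*(141 + A))
v(-440, 569) - 1*(-315265) = (11562 + 82*569 + 141*(-440) + 569*(-440)) - 1*(-315265) = (11562 + 46658 - 62040 - 250360) + 315265 = -254180 + 315265 = 61085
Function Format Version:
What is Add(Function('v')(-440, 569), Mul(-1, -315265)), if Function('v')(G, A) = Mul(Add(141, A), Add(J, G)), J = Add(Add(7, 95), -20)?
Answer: 61085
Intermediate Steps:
J = 82 (J = Add(102, -20) = 82)
Function('v')(G, A) = Mul(Add(82, G), Add(141, A)) (Function('v')(G, A) = Mul(Add(141, A), Add(82, G)) = Mul(Add(82, G), Add(141, A)))
Add(Function('v')(-440, 569), Mul(-1, -315265)) = Add(Add(11562, Mul(82, 569), Mul(141, -440), Mul(569, -440)), Mul(-1, -315265)) = Add(Add(11562, 46658, -62040, -250360), 315265) = Add(-254180, 315265) = 61085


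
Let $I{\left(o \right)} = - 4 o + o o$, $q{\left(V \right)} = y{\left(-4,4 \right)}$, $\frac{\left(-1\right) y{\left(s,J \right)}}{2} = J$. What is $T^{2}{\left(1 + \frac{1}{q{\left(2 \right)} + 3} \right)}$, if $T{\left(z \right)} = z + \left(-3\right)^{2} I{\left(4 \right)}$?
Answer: $\frac{16}{25} \approx 0.64$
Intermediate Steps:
$y{\left(s,J \right)} = - 2 J$
$q{\left(V \right)} = -8$ ($q{\left(V \right)} = \left(-2\right) 4 = -8$)
$I{\left(o \right)} = o^{2} - 4 o$ ($I{\left(o \right)} = - 4 o + o^{2} = o^{2} - 4 o$)
$T{\left(z \right)} = z$ ($T{\left(z \right)} = z + \left(-3\right)^{2} \cdot 4 \left(-4 + 4\right) = z + 9 \cdot 4 \cdot 0 = z + 9 \cdot 0 = z + 0 = z$)
$T^{2}{\left(1 + \frac{1}{q{\left(2 \right)} + 3} \right)} = \left(1 + \frac{1}{-8 + 3}\right)^{2} = \left(1 + \frac{1}{-5}\right)^{2} = \left(1 - \frac{1}{5}\right)^{2} = \left(\frac{4}{5}\right)^{2} = \frac{16}{25}$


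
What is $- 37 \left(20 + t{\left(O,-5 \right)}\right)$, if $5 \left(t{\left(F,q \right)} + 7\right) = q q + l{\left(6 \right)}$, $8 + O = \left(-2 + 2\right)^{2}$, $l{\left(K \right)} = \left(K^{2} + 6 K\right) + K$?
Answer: $- \frac{6216}{5} \approx -1243.2$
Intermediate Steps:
$l{\left(K \right)} = K^{2} + 7 K$
$O = -8$ ($O = -8 + \left(-2 + 2\right)^{2} = -8 + 0^{2} = -8 + 0 = -8$)
$t{\left(F,q \right)} = \frac{43}{5} + \frac{q^{2}}{5}$ ($t{\left(F,q \right)} = -7 + \frac{q q + 6 \left(7 + 6\right)}{5} = -7 + \frac{q^{2} + 6 \cdot 13}{5} = -7 + \frac{q^{2} + 78}{5} = -7 + \frac{78 + q^{2}}{5} = -7 + \left(\frac{78}{5} + \frac{q^{2}}{5}\right) = \frac{43}{5} + \frac{q^{2}}{5}$)
$- 37 \left(20 + t{\left(O,-5 \right)}\right) = - 37 \left(20 + \left(\frac{43}{5} + \frac{\left(-5\right)^{2}}{5}\right)\right) = - 37 \left(20 + \left(\frac{43}{5} + \frac{1}{5} \cdot 25\right)\right) = - 37 \left(20 + \left(\frac{43}{5} + 5\right)\right) = - 37 \left(20 + \frac{68}{5}\right) = \left(-37\right) \frac{168}{5} = - \frac{6216}{5}$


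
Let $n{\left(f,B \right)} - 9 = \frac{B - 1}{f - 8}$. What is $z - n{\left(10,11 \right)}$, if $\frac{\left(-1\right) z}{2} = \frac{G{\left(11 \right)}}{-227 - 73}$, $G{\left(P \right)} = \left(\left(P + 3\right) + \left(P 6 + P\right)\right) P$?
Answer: $- \frac{1099}{150} \approx -7.3267$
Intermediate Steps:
$G{\left(P \right)} = P \left(3 + 8 P\right)$ ($G{\left(P \right)} = \left(\left(3 + P\right) + \left(6 P + P\right)\right) P = \left(\left(3 + P\right) + 7 P\right) P = \left(3 + 8 P\right) P = P \left(3 + 8 P\right)$)
$n{\left(f,B \right)} = 9 + \frac{-1 + B}{-8 + f}$ ($n{\left(f,B \right)} = 9 + \frac{B - 1}{f - 8} = 9 + \frac{-1 + B}{-8 + f}$)
$z = \frac{1001}{150}$ ($z = - 2 \frac{11 \left(3 + 8 \cdot 11\right)}{-227 - 73} = - 2 \frac{11 \left(3 + 88\right)}{-300} = - 2 \cdot 11 \cdot 91 \left(- \frac{1}{300}\right) = - 2 \cdot 1001 \left(- \frac{1}{300}\right) = \left(-2\right) \left(- \frac{1001}{300}\right) = \frac{1001}{150} \approx 6.6733$)
$z - n{\left(10,11 \right)} = \frac{1001}{150} - \frac{-73 + 11 + 9 \cdot 10}{-8 + 10} = \frac{1001}{150} - \frac{-73 + 11 + 90}{2} = \frac{1001}{150} - \frac{1}{2} \cdot 28 = \frac{1001}{150} - 14 = - \frac{1099}{150}$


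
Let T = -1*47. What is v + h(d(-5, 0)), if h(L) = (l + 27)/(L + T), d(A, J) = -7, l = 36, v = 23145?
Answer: 138863/6 ≈ 23144.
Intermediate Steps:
T = -47
h(L) = 63/(-47 + L) (h(L) = (36 + 27)/(L - 47) = 63/(-47 + L))
v + h(d(-5, 0)) = 23145 + 63/(-47 - 7) = 23145 + 63/(-54) = 23145 + 63*(-1/54) = 23145 - 7/6 = 138863/6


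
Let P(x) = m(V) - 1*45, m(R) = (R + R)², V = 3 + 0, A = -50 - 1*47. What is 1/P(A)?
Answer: -⅑ ≈ -0.11111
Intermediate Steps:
A = -97 (A = -50 - 47 = -97)
V = 3
m(R) = 4*R² (m(R) = (2*R)² = 4*R²)
P(x) = -9 (P(x) = 4*3² - 1*45 = 4*9 - 45 = 36 - 45 = -9)
1/P(A) = 1/(-9) = -⅑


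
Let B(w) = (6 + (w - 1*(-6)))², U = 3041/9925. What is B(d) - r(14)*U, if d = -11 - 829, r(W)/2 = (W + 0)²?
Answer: 6803229128/9925 ≈ 6.8546e+5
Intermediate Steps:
U = 3041/9925 (U = 3041*(1/9925) = 3041/9925 ≈ 0.30640)
r(W) = 2*W² (r(W) = 2*(W + 0)² = 2*W²)
d = -840
B(w) = (12 + w)² (B(w) = (6 + (w + 6))² = (6 + (6 + w))² = (12 + w)²)
B(d) - r(14)*U = (12 - 840)² - 2*14²*3041/9925 = (-828)² - 2*196*3041/9925 = 685584 - 392*3041/9925 = 685584 - 1*1192072/9925 = 685584 - 1192072/9925 = 6803229128/9925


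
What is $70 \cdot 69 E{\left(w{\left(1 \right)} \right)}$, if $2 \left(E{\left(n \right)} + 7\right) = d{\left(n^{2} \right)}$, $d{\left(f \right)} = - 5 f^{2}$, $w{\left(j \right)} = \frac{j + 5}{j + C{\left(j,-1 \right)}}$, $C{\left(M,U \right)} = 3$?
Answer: $- \frac{1519035}{16} \approx -94940.0$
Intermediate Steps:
$w{\left(j \right)} = \frac{5 + j}{3 + j}$ ($w{\left(j \right)} = \frac{j + 5}{j + 3} = \frac{5 + j}{3 + j}$)
$E{\left(n \right)} = -7 - \frac{5 n^{4}}{2}$ ($E{\left(n \right)} = -7 + \frac{\left(-5\right) \left(n^{2}\right)^{2}}{2} = -7 + \frac{\left(-5\right) n^{4}}{2} = -7 - \frac{5 n^{4}}{2}$)
$70 \cdot 69 E{\left(w{\left(1 \right)} \right)} = 70 \cdot 69 \left(-7 - \frac{5 \left(\frac{5 + 1}{3 + 1}\right)^{4}}{2}\right) = 4830 \left(-7 - \frac{5 \left(\frac{1}{4} \cdot 6\right)^{4}}{2}\right) = 4830 \left(-7 - \frac{5 \left(\frac{3}{2}\right)^{4}}{2}\right) = 4830 \left(-7 - \frac{405}{32}\right) = 4830 \left(- \frac{629}{32}\right) = - \frac{1519035}{16}$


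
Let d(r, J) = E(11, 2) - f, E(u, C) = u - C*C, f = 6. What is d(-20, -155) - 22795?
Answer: -22794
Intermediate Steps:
E(u, C) = u - C²
d(r, J) = 1 (d(r, J) = (11 - 1*2²) - 1*6 = (11 - 1*4) - 6 = (11 - 4) - 6 = 7 - 6 = 1)
d(-20, -155) - 22795 = 1 - 22795 = -22794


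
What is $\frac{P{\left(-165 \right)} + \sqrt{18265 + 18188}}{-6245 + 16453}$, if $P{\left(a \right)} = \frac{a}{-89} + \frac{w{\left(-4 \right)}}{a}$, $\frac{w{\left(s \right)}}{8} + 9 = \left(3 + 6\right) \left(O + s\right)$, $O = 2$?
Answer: $\frac{15483}{49968160} + \frac{\sqrt{36453}}{10208} \approx 0.019013$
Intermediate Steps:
$w{\left(s \right)} = 72 + 72 s$ ($w{\left(s \right)} = -72 + 8 \left(3 + 6\right) \left(2 + s\right) = -72 + 8 \cdot 9 \left(2 + s\right) = -72 + 8 \left(18 + 9 s\right) = -72 + \left(144 + 72 s\right) = 72 + 72 s$)
$P{\left(a \right)} = - \frac{216}{a} - \frac{a}{89}$ ($P{\left(a \right)} = \frac{a}{-89} + \frac{72 + 72 \left(-4\right)}{a} = a \left(- \frac{1}{89}\right) + \frac{72 - 288}{a} = - \frac{a}{89} - \frac{216}{a} = - \frac{216}{a} - \frac{a}{89}$)
$\frac{P{\left(-165 \right)} + \sqrt{18265 + 18188}}{-6245 + 16453} = \frac{\left(- \frac{216}{-165} - - \frac{165}{89}\right) + \sqrt{18265 + 18188}}{-6245 + 16453} = \frac{\left(\left(-216\right) \left(- \frac{1}{165}\right) + \frac{165}{89}\right) + \sqrt{36453}}{10208} = \left(\left(\frac{72}{55} + \frac{165}{89}\right) + \sqrt{36453}\right) \frac{1}{10208} = \left(\frac{15483}{4895} + \sqrt{36453}\right) \frac{1}{10208} = \frac{15483}{49968160} + \frac{\sqrt{36453}}{10208}$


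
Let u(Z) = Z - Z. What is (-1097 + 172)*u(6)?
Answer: 0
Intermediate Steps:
u(Z) = 0
(-1097 + 172)*u(6) = (-1097 + 172)*0 = -925*0 = 0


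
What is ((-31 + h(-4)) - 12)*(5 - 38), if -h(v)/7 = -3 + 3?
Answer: 1419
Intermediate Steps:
h(v) = 0 (h(v) = -7*(-3 + 3) = -7*0 = 0)
((-31 + h(-4)) - 12)*(5 - 38) = ((-31 + 0) - 12)*(5 - 38) = (-31 - 12)*(-33) = -43*(-33) = 1419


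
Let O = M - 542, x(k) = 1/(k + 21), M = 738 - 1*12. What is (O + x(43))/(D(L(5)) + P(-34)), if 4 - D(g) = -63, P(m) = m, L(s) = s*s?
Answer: 11777/2112 ≈ 5.5762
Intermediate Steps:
L(s) = s²
M = 726 (M = 738 - 12 = 726)
x(k) = 1/(21 + k)
D(g) = 67 (D(g) = 4 - 1*(-63) = 4 + 63 = 67)
O = 184 (O = 726 - 542 = 184)
(O + x(43))/(D(L(5)) + P(-34)) = (184 + 1/(21 + 43))/(67 - 34) = (184 + 1/64)/33 = (184 + 1/64)*(1/33) = (11777/64)*(1/33) = 11777/2112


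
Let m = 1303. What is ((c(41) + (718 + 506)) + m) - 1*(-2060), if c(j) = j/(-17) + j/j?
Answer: 77955/17 ≈ 4585.6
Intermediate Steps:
c(j) = 1 - j/17 (c(j) = j*(-1/17) + 1 = -j/17 + 1 = 1 - j/17)
((c(41) + (718 + 506)) + m) - 1*(-2060) = (((1 - 1/17*41) + (718 + 506)) + 1303) - 1*(-2060) = (((1 - 41/17) + 1224) + 1303) + 2060 = ((-24/17 + 1224) + 1303) + 2060 = (20784/17 + 1303) + 2060 = 42935/17 + 2060 = 77955/17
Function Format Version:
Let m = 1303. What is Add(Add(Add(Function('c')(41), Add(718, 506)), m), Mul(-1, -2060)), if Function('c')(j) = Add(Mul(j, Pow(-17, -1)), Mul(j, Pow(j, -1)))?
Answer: Rational(77955, 17) ≈ 4585.6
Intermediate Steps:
Function('c')(j) = Add(1, Mul(Rational(-1, 17), j)) (Function('c')(j) = Add(Mul(j, Rational(-1, 17)), 1) = Add(Mul(Rational(-1, 17), j), 1) = Add(1, Mul(Rational(-1, 17), j)))
Add(Add(Add(Function('c')(41), Add(718, 506)), m), Mul(-1, -2060)) = Add(Add(Add(Add(1, Mul(Rational(-1, 17), 41)), Add(718, 506)), 1303), Mul(-1, -2060)) = Add(Add(Add(Add(1, Rational(-41, 17)), 1224), 1303), 2060) = Add(Add(Add(Rational(-24, 17), 1224), 1303), 2060) = Add(Add(Rational(20784, 17), 1303), 2060) = Add(Rational(42935, 17), 2060) = Rational(77955, 17)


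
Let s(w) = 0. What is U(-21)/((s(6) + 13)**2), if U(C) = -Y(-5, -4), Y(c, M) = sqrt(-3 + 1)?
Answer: -I*sqrt(2)/169 ≈ -0.0083681*I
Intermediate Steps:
Y(c, M) = I*sqrt(2) (Y(c, M) = sqrt(-2) = I*sqrt(2))
U(C) = -I*sqrt(2)
U(-21)/((s(6) + 13)**2) = (-I*sqrt(2))/((0 + 13)**2) = (-I*sqrt(2))/(13**2) = -I*sqrt(2)/169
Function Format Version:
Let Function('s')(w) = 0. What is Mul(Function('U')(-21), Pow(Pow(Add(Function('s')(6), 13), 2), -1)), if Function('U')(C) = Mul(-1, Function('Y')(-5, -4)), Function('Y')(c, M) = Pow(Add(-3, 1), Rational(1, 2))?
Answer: Mul(Rational(-1, 169), I, Pow(2, Rational(1, 2))) ≈ Mul(-0.0083681, I)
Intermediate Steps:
Function('Y')(c, M) = Mul(I, Pow(2, Rational(1, 2))) (Function('Y')(c, M) = Pow(-2, Rational(1, 2)) = Mul(I, Pow(2, Rational(1, 2))))
Function('U')(C) = Mul(-1, I, Pow(2, Rational(1, 2))) (Function('U')(C) = Mul(-1, Mul(I, Pow(2, Rational(1, 2)))) = Mul(-1, I, Pow(2, Rational(1, 2))))
Mul(Function('U')(-21), Pow(Pow(Add(Function('s')(6), 13), 2), -1)) = Mul(Mul(-1, I, Pow(2, Rational(1, 2))), Pow(Pow(Add(0, 13), 2), -1)) = Mul(Mul(-1, I, Pow(2, Rational(1, 2))), Pow(Pow(13, 2), -1)) = Mul(Mul(-1, I, Pow(2, Rational(1, 2))), Pow(169, -1)) = Mul(Mul(-1, I, Pow(2, Rational(1, 2))), Rational(1, 169)) = Mul(Rational(-1, 169), I, Pow(2, Rational(1, 2)))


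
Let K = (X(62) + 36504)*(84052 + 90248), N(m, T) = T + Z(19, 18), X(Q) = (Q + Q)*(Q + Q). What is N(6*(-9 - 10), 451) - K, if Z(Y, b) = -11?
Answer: -9042683560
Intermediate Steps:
X(Q) = 4*Q² (X(Q) = (2*Q)*(2*Q) = 4*Q²)
N(m, T) = -11 + T (N(m, T) = T - 11 = -11 + T)
K = 9042684000 (K = (4*62² + 36504)*(84052 + 90248) = (4*3844 + 36504)*174300 = (15376 + 36504)*174300 = 51880*174300 = 9042684000)
N(6*(-9 - 10), 451) - K = (-11 + 451) - 1*9042684000 = 440 - 9042684000 = -9042683560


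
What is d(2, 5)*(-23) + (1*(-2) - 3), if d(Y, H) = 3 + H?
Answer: -189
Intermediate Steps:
d(2, 5)*(-23) + (1*(-2) - 3) = (3 + 5)*(-23) + (1*(-2) - 3) = 8*(-23) + (-2 - 3) = -184 - 5 = -189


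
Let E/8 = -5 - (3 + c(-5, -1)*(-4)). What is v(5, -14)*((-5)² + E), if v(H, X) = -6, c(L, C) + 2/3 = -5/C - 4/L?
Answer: -3758/5 ≈ -751.60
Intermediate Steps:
c(L, C) = -⅔ - 5/C - 4/L (c(L, C) = -⅔ + (-5/C - 4/L) = -⅔ - 5/C - 4/L)
E = 1504/15 (E = 8*(-5 - (3 + (-⅔ - 5/(-1) - 4/(-5))*(-4))) = 8*(-5 - (3 + (-⅔ - 5*(-1) - 4*(-⅕))*(-4))) = 8*(-5 - (3 + (-⅔ + 5 + ⅘)*(-4))) = 8*(-5 - (3 + (77/15)*(-4))) = 8*(-5 - (3 - 308/15)) = 8*(-5 - 1*(-263/15)) = 8*(-5 + 263/15) = 8*(188/15) = 1504/15 ≈ 100.27)
v(5, -14)*((-5)² + E) = -6*((-5)² + 1504/15) = -6*(25 + 1504/15) = -6*1879/15 = -3758/5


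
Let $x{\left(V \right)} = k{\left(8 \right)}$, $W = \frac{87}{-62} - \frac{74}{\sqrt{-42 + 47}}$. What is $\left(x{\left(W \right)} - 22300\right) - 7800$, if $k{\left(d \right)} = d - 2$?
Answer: $-30094$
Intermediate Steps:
$k{\left(d \right)} = -2 + d$ ($k{\left(d \right)} = d - 2 = -2 + d$)
$W = - \frac{87}{62} - \frac{74 \sqrt{5}}{5}$ ($W = 87 \left(- \frac{1}{62}\right) - \frac{74}{\sqrt{5}} = - \frac{87}{62} - 74 \frac{\sqrt{5}}{5} = - \frac{87}{62} - \frac{74 \sqrt{5}}{5} \approx -34.497$)
$x{\left(V \right)} = 6$ ($x{\left(V \right)} = -2 + 8 = 6$)
$\left(x{\left(W \right)} - 22300\right) - 7800 = \left(6 - 22300\right) - 7800 = -22294 - 7800 = -30094$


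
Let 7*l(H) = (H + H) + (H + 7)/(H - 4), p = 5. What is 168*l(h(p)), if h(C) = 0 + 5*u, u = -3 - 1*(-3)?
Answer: -42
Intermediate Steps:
u = 0 (u = -3 + 3 = 0)
h(C) = 0 (h(C) = 0 + 5*0 = 0 + 0 = 0)
l(H) = 2*H/7 + (7 + H)/(7*(-4 + H)) (l(H) = ((H + H) + (H + 7)/(H - 4))/7 = (2*H + (7 + H)/(-4 + H))/7 = 2*H/7 + (7 + H)/(7*(-4 + H)))
168*l(h(p)) = 168*((1 - 1*0 + (2/7)*0²)/(-4 + 0)) = 168*((1 + 0 + (2/7)*0)/(-4)) = 168*(-(1 + 0 + 0)/4) = 168*(-¼*1) = 168*(-¼) = -42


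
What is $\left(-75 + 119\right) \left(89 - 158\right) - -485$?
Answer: $-2551$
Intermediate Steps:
$\left(-75 + 119\right) \left(89 - 158\right) - -485 = 44 \left(-69\right) + 485 = -3036 + 485 = -2551$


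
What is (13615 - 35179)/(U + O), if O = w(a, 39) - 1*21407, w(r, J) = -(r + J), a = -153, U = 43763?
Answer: -3594/3745 ≈ -0.95968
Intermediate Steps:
w(r, J) = -J - r (w(r, J) = -(J + r) = -J - r)
O = -21293 (O = (-1*39 - 1*(-153)) - 1*21407 = (-39 + 153) - 21407 = 114 - 21407 = -21293)
(13615 - 35179)/(U + O) = (13615 - 35179)/(43763 - 21293) = -21564/22470 = -21564*1/22470 = -3594/3745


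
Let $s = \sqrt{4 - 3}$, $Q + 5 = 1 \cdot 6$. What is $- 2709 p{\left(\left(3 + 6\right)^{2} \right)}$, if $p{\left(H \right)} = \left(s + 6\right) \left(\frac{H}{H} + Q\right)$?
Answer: $-37926$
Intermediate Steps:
$Q = 1$ ($Q = -5 + 1 \cdot 6 = -5 + 6 = 1$)
$s = 1$ ($s = \sqrt{1} = 1$)
$p{\left(H \right)} = 14$ ($p{\left(H \right)} = \left(1 + 6\right) \left(\frac{H}{H} + 1\right) = 7 \left(1 + 1\right) = 7 \cdot 2 = 14$)
$- 2709 p{\left(\left(3 + 6\right)^{2} \right)} = \left(-2709\right) 14 = -37926$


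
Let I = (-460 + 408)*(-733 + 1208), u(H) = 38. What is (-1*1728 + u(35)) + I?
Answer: -26390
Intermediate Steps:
I = -24700 (I = -52*475 = -24700)
(-1*1728 + u(35)) + I = (-1*1728 + 38) - 24700 = (-1728 + 38) - 24700 = -1690 - 24700 = -26390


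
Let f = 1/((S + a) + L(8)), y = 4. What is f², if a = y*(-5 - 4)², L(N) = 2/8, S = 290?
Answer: 16/6036849 ≈ 2.6504e-6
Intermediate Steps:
L(N) = ¼ (L(N) = 2*(⅛) = ¼)
a = 324 (a = 4*(-5 - 4)² = 4*(-9)² = 4*81 = 324)
f = 4/2457 (f = 1/((290 + 324) + ¼) = 1/(614 + ¼) = 1/(2457/4) = 4/2457 ≈ 0.0016280)
f² = (4/2457)² = 16/6036849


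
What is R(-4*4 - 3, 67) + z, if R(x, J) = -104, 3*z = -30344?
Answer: -30656/3 ≈ -10219.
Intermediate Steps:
z = -30344/3 (z = (⅓)*(-30344) = -30344/3 ≈ -10115.)
R(-4*4 - 3, 67) + z = -104 - 30344/3 = -30656/3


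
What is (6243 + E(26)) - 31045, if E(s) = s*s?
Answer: -24126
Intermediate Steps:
E(s) = s²
(6243 + E(26)) - 31045 = (6243 + 26²) - 31045 = (6243 + 676) - 31045 = 6919 - 31045 = -24126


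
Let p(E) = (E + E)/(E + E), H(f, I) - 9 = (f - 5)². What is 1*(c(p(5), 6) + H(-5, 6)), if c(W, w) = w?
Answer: 115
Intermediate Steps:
H(f, I) = 9 + (-5 + f)² (H(f, I) = 9 + (f - 5)² = 9 + (-5 + f)²)
p(E) = 1 (p(E) = (2*E)/((2*E)) = (2*E)*(1/(2*E)) = 1)
1*(c(p(5), 6) + H(-5, 6)) = 1*(6 + (9 + (-5 - 5)²)) = 1*(6 + (9 + (-10)²)) = 1*(6 + (9 + 100)) = 1*(6 + 109) = 1*115 = 115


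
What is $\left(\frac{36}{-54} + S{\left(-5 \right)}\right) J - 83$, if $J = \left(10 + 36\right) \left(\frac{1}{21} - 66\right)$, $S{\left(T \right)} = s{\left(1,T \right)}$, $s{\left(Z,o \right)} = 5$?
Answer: $- \frac{833459}{63} \approx -13230.0$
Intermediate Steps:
$S{\left(T \right)} = 5$
$J = - \frac{63710}{21}$ ($J = 46 \left(\frac{1}{21} - 66\right) = 46 \left(- \frac{1385}{21}\right) = - \frac{63710}{21} \approx -3033.8$)
$\left(\frac{36}{-54} + S{\left(-5 \right)}\right) J - 83 = \left(\frac{36}{-54} + 5\right) \left(- \frac{63710}{21}\right) - 83 = \left(36 \left(- \frac{1}{54}\right) + 5\right) \left(- \frac{63710}{21}\right) - 83 = \left(- \frac{2}{3} + 5\right) \left(- \frac{63710}{21}\right) - 83 = \frac{13}{3} \left(- \frac{63710}{21}\right) - 83 = - \frac{828230}{63} - 83 = - \frac{833459}{63}$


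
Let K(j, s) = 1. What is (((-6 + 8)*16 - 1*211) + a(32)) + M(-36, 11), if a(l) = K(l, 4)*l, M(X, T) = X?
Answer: -183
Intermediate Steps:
a(l) = l (a(l) = 1*l = l)
(((-6 + 8)*16 - 1*211) + a(32)) + M(-36, 11) = (((-6 + 8)*16 - 1*211) + 32) - 36 = ((2*16 - 211) + 32) - 36 = ((32 - 211) + 32) - 36 = (-179 + 32) - 36 = -147 - 36 = -183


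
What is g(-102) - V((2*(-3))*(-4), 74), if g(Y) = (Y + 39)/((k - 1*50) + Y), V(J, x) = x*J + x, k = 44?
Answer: -22193/12 ≈ -1849.4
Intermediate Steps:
V(J, x) = x + J*x (V(J, x) = J*x + x = x + J*x)
g(Y) = (39 + Y)/(-6 + Y) (g(Y) = (Y + 39)/((44 - 1*50) + Y) = (39 + Y)/((44 - 50) + Y) = (39 + Y)/(-6 + Y))
g(-102) - V((2*(-3))*(-4), 74) = (39 - 102)/(-6 - 102) - 74*(1 + (2*(-3))*(-4)) = -63/(-108) - 74*(1 - 6*(-4)) = -1/108*(-63) - 74*(1 + 24) = 7/12 - 74*25 = 7/12 - 1*1850 = 7/12 - 1850 = -22193/12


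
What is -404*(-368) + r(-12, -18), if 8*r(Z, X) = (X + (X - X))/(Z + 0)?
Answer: 2378755/16 ≈ 1.4867e+5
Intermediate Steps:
r(Z, X) = X/(8*Z) (r(Z, X) = ((X + (X - X))/(Z + 0))/8 = ((X + 0)/Z)/8 = (X/Z)/8 = X/(8*Z))
-404*(-368) + r(-12, -18) = -404*(-368) + (⅛)*(-18)/(-12) = 148672 + (⅛)*(-18)*(-1/12) = 148672 + 3/16 = 2378755/16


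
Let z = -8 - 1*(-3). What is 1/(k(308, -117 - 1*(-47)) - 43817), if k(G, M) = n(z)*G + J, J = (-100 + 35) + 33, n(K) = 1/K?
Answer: -5/219553 ≈ -2.2774e-5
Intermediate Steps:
z = -5 (z = -8 + 3 = -5)
n(K) = 1/K
J = -32 (J = -65 + 33 = -32)
k(G, M) = -32 - G/5 (k(G, M) = G/(-5) - 32 = -G/5 - 32 = -32 - G/5)
1/(k(308, -117 - 1*(-47)) - 43817) = 1/((-32 - ⅕*308) - 43817) = 1/((-32 - 308/5) - 43817) = 1/(-468/5 - 43817) = 1/(-219553/5) = -5/219553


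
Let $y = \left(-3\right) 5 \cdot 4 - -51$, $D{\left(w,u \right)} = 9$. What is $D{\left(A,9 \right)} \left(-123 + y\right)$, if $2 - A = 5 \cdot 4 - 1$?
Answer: $-1188$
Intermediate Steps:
$A = -17$ ($A = 2 - \left(5 \cdot 4 - 1\right) = 2 - \left(20 - 1\right) = 2 - 19 = -17$)
$y = -9$ ($y = \left(-15\right) 4 + 51 = -60 + 51 = -9$)
$D{\left(A,9 \right)} \left(-123 + y\right) = 9 \left(-123 - 9\right) = 9 \left(-132\right) = -1188$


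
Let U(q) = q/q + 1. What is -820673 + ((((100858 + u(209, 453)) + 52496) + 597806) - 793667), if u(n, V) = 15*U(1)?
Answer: -863150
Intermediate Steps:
U(q) = 2 (U(q) = 1 + 1 = 2)
u(n, V) = 30 (u(n, V) = 15*2 = 30)
-820673 + ((((100858 + u(209, 453)) + 52496) + 597806) - 793667) = -820673 + ((((100858 + 30) + 52496) + 597806) - 793667) = -820673 + (((100888 + 52496) + 597806) - 793667) = -820673 + ((153384 + 597806) - 793667) = -820673 + (751190 - 793667) = -820673 - 42477 = -863150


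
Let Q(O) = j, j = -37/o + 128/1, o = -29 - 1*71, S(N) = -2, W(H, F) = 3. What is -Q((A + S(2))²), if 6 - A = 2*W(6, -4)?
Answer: -12837/100 ≈ -128.37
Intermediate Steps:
o = -100 (o = -29 - 71 = -100)
A = 0 (A = 6 - 2*3 = 6 - 1*6 = 6 - 6 = 0)
j = 12837/100 (j = -37/(-100) + 128/1 = -37*(-1/100) + 128*1 = 37/100 + 128 = 12837/100 ≈ 128.37)
Q(O) = 12837/100
-Q((A + S(2))²) = -1*12837/100 = -12837/100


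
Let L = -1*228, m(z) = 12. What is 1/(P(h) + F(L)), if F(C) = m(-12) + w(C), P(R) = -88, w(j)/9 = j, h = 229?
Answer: -1/2128 ≈ -0.00046992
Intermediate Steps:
w(j) = 9*j
L = -228
F(C) = 12 + 9*C
1/(P(h) + F(L)) = 1/(-88 + (12 + 9*(-228))) = 1/(-88 + (12 - 2052)) = 1/(-88 - 2040) = 1/(-2128) = -1/2128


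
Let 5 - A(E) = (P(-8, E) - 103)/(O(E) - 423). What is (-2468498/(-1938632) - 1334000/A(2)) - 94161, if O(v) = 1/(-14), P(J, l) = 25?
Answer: -10262148379662921/27647800268 ≈ -3.7117e+5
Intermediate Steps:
O(v) = -1/14
A(E) = 28523/5923 (A(E) = 5 - (25 - 103)/(-1/14 - 423) = 5 - (-78)/(-5923/14) = 5 - (-78)*(-14)/5923 = 5 - 1*1092/5923 = 5 - 1092/5923 = 28523/5923)
(-2468498/(-1938632) - 1334000/A(2)) - 94161 = (-2468498/(-1938632) - 1334000/28523/5923) - 94161 = (-2468498*(-1/1938632) - 1334000*5923/28523) - 94161 = (1234249/969316 - 7901282000/28523) - 94161 = -7658803858627773/27647800268 - 94161 = -10262148379662921/27647800268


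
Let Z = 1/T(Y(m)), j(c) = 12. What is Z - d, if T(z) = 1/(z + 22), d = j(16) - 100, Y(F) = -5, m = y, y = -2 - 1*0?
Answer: 105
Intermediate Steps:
y = -2 (y = -2 + 0 = -2)
m = -2
d = -88 (d = 12 - 100 = -88)
T(z) = 1/(22 + z)
Z = 17 (Z = 1/(1/(22 - 5)) = 1/(1/17) = 17)
Z - d = 17 - 1*(-88) = 17 + 88 = 105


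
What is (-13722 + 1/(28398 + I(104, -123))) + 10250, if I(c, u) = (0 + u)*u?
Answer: -151125743/43527 ≈ -3472.0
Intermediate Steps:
I(c, u) = u**2 (I(c, u) = u*u = u**2)
(-13722 + 1/(28398 + I(104, -123))) + 10250 = (-13722 + 1/(28398 + (-123)**2)) + 10250 = (-13722 + 1/(28398 + 15129)) + 10250 = (-13722 + 1/43527) + 10250 = -597277493/43527 + 10250 = -151125743/43527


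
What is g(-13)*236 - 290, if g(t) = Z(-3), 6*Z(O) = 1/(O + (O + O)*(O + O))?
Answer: -28592/99 ≈ -288.81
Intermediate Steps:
Z(O) = 1/(6*(O + 4*O**2)) (Z(O) = 1/(6*(O + (O + O)*(O + O))) = 1/(6*(O + (2*O)*(2*O))) = 1/(6*(O + 4*O**2)))
g(t) = 1/198 (g(t) = (1/6)/(-3*(1 + 4*(-3))) = (1/6)*(-1/3)/(1 - 12) = (1/6)*(-1/3)/(-11) = (1/6)*(-1/3)*(-1/11) = 1/198)
g(-13)*236 - 290 = (1/198)*236 - 290 = 118/99 - 290 = -28592/99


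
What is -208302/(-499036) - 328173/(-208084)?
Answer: 51778613649/25960351756 ≈ 1.9945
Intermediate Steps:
-208302/(-499036) - 328173/(-208084) = -208302*(-1/499036) - 328173*(-1/208084) = 104151/249518 + 328173/208084 = 51778613649/25960351756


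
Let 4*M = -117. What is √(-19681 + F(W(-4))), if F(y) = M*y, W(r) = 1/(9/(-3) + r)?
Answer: I*√3856657/14 ≈ 140.27*I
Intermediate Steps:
W(r) = 1/(-3 + r) (W(r) = 1/(9*(-⅓) + r) = 1/(-3 + r))
M = -117/4 (M = (¼)*(-117) = -117/4 ≈ -29.250)
F(y) = -117*y/4
√(-19681 + F(W(-4))) = √(-19681 - 117/(4*(-3 - 4))) = √(-19681 - 117/4/(-7)) = √(-19681 - 117/4*(-⅐)) = √(-19681 + 117/28) = √(-550951/28) = I*√3856657/14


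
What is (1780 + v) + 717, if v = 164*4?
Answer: 3153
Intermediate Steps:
v = 656
(1780 + v) + 717 = (1780 + 656) + 717 = 2436 + 717 = 3153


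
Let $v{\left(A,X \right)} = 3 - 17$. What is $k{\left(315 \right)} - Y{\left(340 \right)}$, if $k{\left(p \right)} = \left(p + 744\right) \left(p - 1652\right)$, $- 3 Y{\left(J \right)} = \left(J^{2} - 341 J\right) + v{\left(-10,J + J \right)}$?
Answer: $-1416001$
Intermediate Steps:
$v{\left(A,X \right)} = -14$
$Y{\left(J \right)} = \frac{14}{3} - \frac{J^{2}}{3} + \frac{341 J}{3}$ ($Y{\left(J \right)} = - \frac{\left(J^{2} - 341 J\right) - 14}{3} = - \frac{-14 + J^{2} - 341 J}{3} = \frac{14}{3} - \frac{J^{2}}{3} + \frac{341 J}{3}$)
$k{\left(p \right)} = \left(-1652 + p\right) \left(744 + p\right)$ ($k{\left(p \right)} = \left(744 + p\right) \left(-1652 + p\right) = \left(-1652 + p\right) \left(744 + p\right)$)
$k{\left(315 \right)} - Y{\left(340 \right)} = \left(-1229088 + 315^{2} - 286020\right) - \left(\frac{14}{3} - \frac{340^{2}}{3} + \frac{341}{3} \cdot 340\right) = \left(-1229088 + 99225 - 286020\right) - \left(\frac{14}{3} - \frac{115600}{3} + \frac{115940}{3}\right) = -1415883 - \left(\frac{14}{3} - \frac{115600}{3} + \frac{115940}{3}\right) = -1415883 - 118 = -1416001$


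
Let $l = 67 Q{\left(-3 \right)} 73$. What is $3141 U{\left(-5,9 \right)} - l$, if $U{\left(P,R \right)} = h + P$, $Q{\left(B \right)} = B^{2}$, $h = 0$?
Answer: $-59724$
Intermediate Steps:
$U{\left(P,R \right)} = P$ ($U{\left(P,R \right)} = 0 + P = P$)
$l = 44019$ ($l = 67 \left(-3\right)^{2} \cdot 73 = 67 \cdot 9 \cdot 73 = 603 \cdot 73 = 44019$)
$3141 U{\left(-5,9 \right)} - l = 3141 \left(-5\right) - 44019 = -15705 - 44019 = -59724$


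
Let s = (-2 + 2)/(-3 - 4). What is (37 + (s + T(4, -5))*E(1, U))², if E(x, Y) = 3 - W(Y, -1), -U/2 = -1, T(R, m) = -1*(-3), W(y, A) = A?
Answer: 2401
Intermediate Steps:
T(R, m) = 3
U = 2 (U = -2*(-1) = 2)
s = 0 (s = 0/(-7) = 0*(-⅐) = 0)
E(x, Y) = 4 (E(x, Y) = 3 - 1*(-1) = 3 + 1 = 4)
(37 + (s + T(4, -5))*E(1, U))² = (37 + (0 + 3)*4)² = (37 + 3*4)² = (37 + 12)² = 49² = 2401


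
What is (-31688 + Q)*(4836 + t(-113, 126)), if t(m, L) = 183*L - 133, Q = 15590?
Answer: -446896578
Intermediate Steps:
t(m, L) = -133 + 183*L
(-31688 + Q)*(4836 + t(-113, 126)) = (-31688 + 15590)*(4836 + (-133 + 183*126)) = -16098*(4836 + (-133 + 23058)) = -16098*(4836 + 22925) = -16098*27761 = -446896578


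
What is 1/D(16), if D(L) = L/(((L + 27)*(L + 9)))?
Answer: 1075/16 ≈ 67.188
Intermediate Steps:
D(L) = L/((9 + L)*(27 + L)) (D(L) = L/(((27 + L)*(9 + L))) = L/(((9 + L)*(27 + L))) = L*(1/((9 + L)*(27 + L))) = L/((9 + L)*(27 + L)))
1/D(16) = 1/(16/(243 + 16² + 36*16)) = 1/(16/(243 + 256 + 576)) = 1/(16/1075) = 1075/16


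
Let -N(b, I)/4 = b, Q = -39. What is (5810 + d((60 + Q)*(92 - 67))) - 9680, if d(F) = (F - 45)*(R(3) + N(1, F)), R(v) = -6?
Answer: -8670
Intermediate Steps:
N(b, I) = -4*b
d(F) = 450 - 10*F (d(F) = (F - 45)*(-6 - 4*1) = (-45 + F)*(-6 - 4) = (-45 + F)*(-10) = 450 - 10*F)
(5810 + d((60 + Q)*(92 - 67))) - 9680 = (5810 + (450 - 10*(60 - 39)*(92 - 67))) - 9680 = (5810 + (450 - 210*25)) - 9680 = (5810 + (450 - 10*525)) - 9680 = (5810 + (450 - 5250)) - 9680 = (5810 - 4800) - 9680 = 1010 - 9680 = -8670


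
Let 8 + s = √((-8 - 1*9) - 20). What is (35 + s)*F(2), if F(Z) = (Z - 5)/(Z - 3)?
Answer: 81 + 3*I*√37 ≈ 81.0 + 18.248*I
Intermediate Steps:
s = -8 + I*√37 (s = -8 + √((-8 - 1*9) - 20) = -8 + √((-8 - 9) - 20) = -8 + √(-17 - 20) = -8 + √(-37) = -8 + I*√37 ≈ -8.0 + 6.0828*I)
F(Z) = (-5 + Z)/(-3 + Z)
(35 + s)*F(2) = (35 + (-8 + I*√37))*((-5 + 2)/(-3 + 2)) = (27 + I*√37)*(-3/(-1)) = (27 + I*√37)*(-1*(-3)) = (27 + I*√37)*3 = 81 + 3*I*√37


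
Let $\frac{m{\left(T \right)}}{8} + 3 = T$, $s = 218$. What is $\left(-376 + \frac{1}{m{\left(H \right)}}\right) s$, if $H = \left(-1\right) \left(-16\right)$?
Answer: $- \frac{4262227}{52} \approx -81966.0$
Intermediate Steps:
$H = 16$
$m{\left(T \right)} = -24 + 8 T$
$\left(-376 + \frac{1}{m{\left(H \right)}}\right) s = \left(-376 + \frac{1}{-24 + 8 \cdot 16}\right) 218 = \left(-376 + \frac{1}{-24 + 128}\right) 218 = \left(-376 + \frac{1}{104}\right) 218 = \left(- \frac{39103}{104}\right) 218 = - \frac{4262227}{52}$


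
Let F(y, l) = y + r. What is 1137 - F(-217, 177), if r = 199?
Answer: 1155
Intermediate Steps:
F(y, l) = 199 + y (F(y, l) = y + 199 = 199 + y)
1137 - F(-217, 177) = 1137 - (199 - 217) = 1137 - 1*(-18) = 1137 + 18 = 1155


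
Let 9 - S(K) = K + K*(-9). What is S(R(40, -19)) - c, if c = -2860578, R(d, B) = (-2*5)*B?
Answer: 2862107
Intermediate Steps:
R(d, B) = -10*B
S(K) = 9 + 8*K (S(K) = 9 - (K + K*(-9)) = 9 - (K - 9*K) = 9 - (-8)*K = 9 + 8*K)
S(R(40, -19)) - c = (9 + 8*(-10*(-19))) - 1*(-2860578) = (9 + 8*190) + 2860578 = (9 + 1520) + 2860578 = 1529 + 2860578 = 2862107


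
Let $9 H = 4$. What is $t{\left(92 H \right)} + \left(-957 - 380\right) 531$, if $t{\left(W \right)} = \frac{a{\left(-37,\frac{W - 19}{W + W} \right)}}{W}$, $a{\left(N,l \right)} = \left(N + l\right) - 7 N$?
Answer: $- \frac{192286252755}{270848} \approx -7.0994 \cdot 10^{5}$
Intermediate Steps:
$H = \frac{4}{9}$ ($H = \frac{1}{9} \cdot 4 = \frac{4}{9} \approx 0.44444$)
$a{\left(N,l \right)} = l - 6 N$
$t{\left(W \right)} = \frac{222 + \frac{-19 + W}{2 W}}{W}$ ($t{\left(W \right)} = \frac{\frac{W - 19}{W + W} - -222}{W} = \frac{\frac{-19 + W}{2 W} + 222}{W} = \frac{222 + \frac{-19 + W}{2 W}}{W}$)
$t{\left(92 H \right)} + \left(-957 - 380\right) 531 = \frac{-19 + 445 \cdot 92 \cdot \frac{4}{9}}{2 \cdot \frac{135424}{81}} + \left(-957 - 380\right) 531 = \frac{-19 + 445 \cdot \frac{368}{9}}{2 \cdot \frac{135424}{81}} - 709947 = \frac{1}{2} \cdot \frac{81}{135424} \left(-19 + \frac{163760}{9}\right) - 709947 = \frac{1}{2} \cdot \frac{81}{135424} \cdot \frac{163589}{9} - 709947 = \frac{1472301}{270848} - 709947 = - \frac{192286252755}{270848}$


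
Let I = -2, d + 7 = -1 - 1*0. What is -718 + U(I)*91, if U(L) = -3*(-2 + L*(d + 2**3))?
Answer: -172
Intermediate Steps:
d = -8 (d = -7 + (-1 - 1*0) = -7 + (-1 + 0) = -7 - 1 = -8)
U(L) = 6 (U(L) = -3*(-2 + L*(-8 + 2**3)) = -3*(-2 + L*(-8 + 8)) = -3*(-2 + L*0) = -3*(-2 + 0) = -3*(-2) = 6)
-718 + U(I)*91 = -718 + 6*91 = -718 + 546 = -172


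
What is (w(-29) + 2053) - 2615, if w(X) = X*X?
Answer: 279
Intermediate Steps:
w(X) = X²
(w(-29) + 2053) - 2615 = ((-29)² + 2053) - 2615 = (841 + 2053) - 2615 = 2894 - 2615 = 279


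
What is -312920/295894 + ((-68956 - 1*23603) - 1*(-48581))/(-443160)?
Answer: -31415200217/32782096260 ≈ -0.95830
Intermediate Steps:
-312920/295894 + ((-68956 - 1*23603) - 1*(-48581))/(-443160) = -312920*1/295894 + ((-68956 - 23603) + 48581)*(-1/443160) = -156460/147947 + (-92559 + 48581)*(-1/443160) = -156460/147947 - 43978*(-1/443160) = -156460/147947 + 21989/221580 = -31415200217/32782096260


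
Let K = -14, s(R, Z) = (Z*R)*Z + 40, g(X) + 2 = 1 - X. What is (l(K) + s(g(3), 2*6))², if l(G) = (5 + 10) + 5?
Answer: 266256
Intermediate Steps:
g(X) = -1 - X (g(X) = -2 + (1 - X) = -1 - X)
s(R, Z) = 40 + R*Z² (s(R, Z) = (R*Z)*Z + 40 = R*Z² + 40 = 40 + R*Z²)
l(G) = 20 (l(G) = 15 + 5 = 20)
(l(K) + s(g(3), 2*6))² = (20 + (40 + (-1 - 1*3)*(2*6)²))² = (20 + (40 + (-1 - 3)*12²))² = (20 + (40 - 4*144))² = (20 + (40 - 576))² = (20 - 536)² = (-516)² = 266256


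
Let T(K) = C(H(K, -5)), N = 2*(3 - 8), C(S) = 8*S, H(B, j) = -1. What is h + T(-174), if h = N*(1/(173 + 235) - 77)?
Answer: 155443/204 ≈ 761.98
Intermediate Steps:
N = -10 (N = 2*(-5) = -10)
T(K) = -8 (T(K) = 8*(-1) = -8)
h = 157075/204 (h = -10*(1/(173 + 235) - 77) = -10*(1/408 - 77) = -10*(-31415/408) = 157075/204 ≈ 769.98)
h + T(-174) = 157075/204 - 8 = 155443/204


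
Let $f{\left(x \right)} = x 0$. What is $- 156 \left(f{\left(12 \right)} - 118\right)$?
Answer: $18408$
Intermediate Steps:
$f{\left(x \right)} = 0$
$- 156 \left(f{\left(12 \right)} - 118\right) = - 156 \left(0 - 118\right) = \left(-156\right) \left(-118\right) = 18408$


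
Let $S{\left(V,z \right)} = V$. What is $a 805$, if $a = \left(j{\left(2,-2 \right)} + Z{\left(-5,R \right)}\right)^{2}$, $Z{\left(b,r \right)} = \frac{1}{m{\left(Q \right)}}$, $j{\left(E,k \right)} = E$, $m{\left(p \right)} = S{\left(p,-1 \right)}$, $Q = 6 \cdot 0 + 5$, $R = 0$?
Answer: $\frac{19481}{5} \approx 3896.2$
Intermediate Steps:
$Q = 5$ ($Q = 0 + 5 = 5$)
$m{\left(p \right)} = p$
$Z{\left(b,r \right)} = \frac{1}{5}$
$a = \frac{121}{25}$ ($a = \left(2 + \frac{1}{5}\right)^{2} = \left(\frac{11}{5}\right)^{2} = \frac{121}{25} \approx 4.84$)
$a 805 = \frac{121}{25} \cdot 805 = \frac{19481}{5}$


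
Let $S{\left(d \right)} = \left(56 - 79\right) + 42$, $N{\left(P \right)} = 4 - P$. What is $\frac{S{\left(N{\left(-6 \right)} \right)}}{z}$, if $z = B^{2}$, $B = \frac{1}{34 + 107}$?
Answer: $377739$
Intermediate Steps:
$S{\left(d \right)} = 19$ ($S{\left(d \right)} = -23 + 42 = 19$)
$B = \frac{1}{141} \approx 0.0070922$
$z = \frac{1}{19881}$ ($z = \left(\frac{1}{141}\right)^{2} = \frac{1}{19881} \approx 5.0299 \cdot 10^{-5}$)
$\frac{S{\left(N{\left(-6 \right)} \right)}}{z} = 19 \frac{1}{\frac{1}{19881}} = 19 \cdot 19881 = 377739$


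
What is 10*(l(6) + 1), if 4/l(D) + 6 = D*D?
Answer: 34/3 ≈ 11.333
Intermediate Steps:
l(D) = 4/(-6 + D²) (l(D) = 4/(-6 + D*D) = 4/(-6 + D²))
10*(l(6) + 1) = 10*(4/(-6 + 6²) + 1) = 10*(4/(-6 + 36) + 1) = 10*(4/30 + 1) = 10*(4*(1/30) + 1) = 10*(2/15 + 1) = 10*(17/15) = 34/3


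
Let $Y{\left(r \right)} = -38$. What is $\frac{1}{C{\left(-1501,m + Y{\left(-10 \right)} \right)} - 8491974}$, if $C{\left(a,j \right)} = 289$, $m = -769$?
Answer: $- \frac{1}{8491685} \approx -1.1776 \cdot 10^{-7}$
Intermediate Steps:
$\frac{1}{C{\left(-1501,m + Y{\left(-10 \right)} \right)} - 8491974} = \frac{1}{289 - 8491974} = \frac{1}{-8491685} = - \frac{1}{8491685}$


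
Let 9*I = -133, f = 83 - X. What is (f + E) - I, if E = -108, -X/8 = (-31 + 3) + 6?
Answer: -1676/9 ≈ -186.22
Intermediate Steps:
X = 176 (X = -8*((-31 + 3) + 6) = -8*(-28 + 6) = -8*(-22) = 176)
f = -93 (f = 83 - 1*176 = 83 - 176 = -93)
I = -133/9 (I = (⅑)*(-133) = -133/9 ≈ -14.778)
(f + E) - I = (-93 - 108) - 1*(-133/9) = -201 + 133/9 = -1676/9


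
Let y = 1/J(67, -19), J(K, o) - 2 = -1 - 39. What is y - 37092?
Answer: -1409497/38 ≈ -37092.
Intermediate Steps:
J(K, o) = -38 (J(K, o) = 2 + (-1 - 39) = 2 - 40 = -38)
y = -1/38 (y = 1/(-38) = -1/38 ≈ -0.026316)
y - 37092 = -1/38 - 37092 = -1409497/38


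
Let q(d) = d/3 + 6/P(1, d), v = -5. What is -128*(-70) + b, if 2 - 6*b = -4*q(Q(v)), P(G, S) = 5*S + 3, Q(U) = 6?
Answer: 295739/33 ≈ 8961.8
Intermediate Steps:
P(G, S) = 3 + 5*S
q(d) = 6/(3 + 5*d) + d/3 (q(d) = d/3 + 6/(3 + 5*d) = 6/(3 + 5*d) + d/3)
b = 59/33 (b = ⅓ - (-2)*(18 + 6*(3 + 5*6))/(3*(3 + 5*6))/3 = ⅓ - (-2)*(18 + 6*(3 + 30))/(3*(3 + 30))/3 = ⅓ - (-2)*(⅓)*(18 + 6*33)/33/3 = ⅓ - (-2)*(⅓)*(1/33)*(18 + 198)/3 = ⅓ - (-2)*(⅓)*(1/33)*216/3 = ⅓ - (-2)*24/(3*11) = ⅓ - ⅙*(-96/11) = ⅓ + 16/11 = 59/33 ≈ 1.7879)
-128*(-70) + b = -128*(-70) + 59/33 = 8960 + 59/33 = 295739/33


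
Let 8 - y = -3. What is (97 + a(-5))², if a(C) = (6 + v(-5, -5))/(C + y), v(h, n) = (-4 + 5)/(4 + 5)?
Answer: 28015849/2916 ≈ 9607.6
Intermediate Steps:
y = 11 (y = 8 - 1*(-3) = 8 + 3 = 11)
v(h, n) = ⅑ (v(h, n) = 1/9 = 1*(⅑) = ⅑)
a(C) = 55/(9*(11 + C)) (a(C) = (6 + ⅑)/(C + 11) = 55/(9*(11 + C)))
(97 + a(-5))² = (97 + 55/(9*(11 - 5)))² = (97 + (55/9)/6)² = (97 + (55/9)*(⅙))² = (97 + 55/54)² = (5293/54)² = 28015849/2916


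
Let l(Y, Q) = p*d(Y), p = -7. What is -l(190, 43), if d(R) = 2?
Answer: 14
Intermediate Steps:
l(Y, Q) = -14 (l(Y, Q) = -7*2 = -14)
-l(190, 43) = -1*(-14) = 14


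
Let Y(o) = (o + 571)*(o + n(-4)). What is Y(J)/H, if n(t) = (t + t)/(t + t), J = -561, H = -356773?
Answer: 5600/356773 ≈ 0.015696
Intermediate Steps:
n(t) = 1 (n(t) = (2*t)/((2*t)) = (2*t)*(1/(2*t)) = 1)
Y(o) = (1 + o)*(571 + o) (Y(o) = (o + 571)*(o + 1) = (571 + o)*(1 + o) = (1 + o)*(571 + o))
Y(J)/H = (571 + (-561)² + 572*(-561))/(-356773) = (571 + 314721 - 320892)*(-1/356773) = -5600*(-1/356773) = 5600/356773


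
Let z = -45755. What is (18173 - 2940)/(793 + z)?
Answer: -15233/44962 ≈ -0.33880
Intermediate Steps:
(18173 - 2940)/(793 + z) = (18173 - 2940)/(793 - 45755) = 15233/(-44962) = 15233*(-1/44962) = -15233/44962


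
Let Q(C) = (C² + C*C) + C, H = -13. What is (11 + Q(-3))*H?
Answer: -338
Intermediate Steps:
Q(C) = C + 2*C² (Q(C) = (C² + C²) + C = 2*C² + C = C + 2*C²)
(11 + Q(-3))*H = (11 - 3*(1 + 2*(-3)))*(-13) = (11 - 3*(1 - 6))*(-13) = (11 - 3*(-5))*(-13) = (11 + 15)*(-13) = 26*(-13) = -338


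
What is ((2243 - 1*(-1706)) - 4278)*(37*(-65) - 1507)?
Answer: 1287048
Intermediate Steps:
((2243 - 1*(-1706)) - 4278)*(37*(-65) - 1507) = ((2243 + 1706) - 4278)*(-2405 - 1507) = (3949 - 4278)*(-3912) = -329*(-3912) = 1287048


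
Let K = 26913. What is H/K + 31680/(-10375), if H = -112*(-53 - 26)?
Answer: -152161168/55844475 ≈ -2.7247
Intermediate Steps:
H = 8848 (H = -112*(-79) = 8848)
H/K + 31680/(-10375) = 8848/26913 + 31680/(-10375) = 8848*(1/26913) + 31680*(-1/10375) = 8848/26913 - 6336/2075 = -152161168/55844475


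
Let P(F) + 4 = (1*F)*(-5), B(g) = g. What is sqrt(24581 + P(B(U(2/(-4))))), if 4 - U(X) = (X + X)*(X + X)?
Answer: sqrt(24562) ≈ 156.72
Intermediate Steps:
U(X) = 4 - 4*X**2 (U(X) = 4 - (X + X)*(X + X) = 4 - 2*X*2*X = 4 - 4*X**2)
P(F) = -4 - 5*F (P(F) = -4 + (1*F)*(-5) = -4 + F*(-5) = -4 - 5*F)
sqrt(24581 + P(B(U(2/(-4))))) = sqrt(24581 + (-4 - 5*(4 - 4*(2/(-4))**2))) = sqrt(24581 + (-4 - 5*(4 - 4*(2*(-1/4))**2))) = sqrt(24581 + (-4 - 5*(4 - 4*(-1/2)**2))) = sqrt(24581 + (-4 - 5*(4 - 4*1/4))) = sqrt(24581 + (-4 - 5*(4 - 1))) = sqrt(24581 + (-4 - 5*3)) = sqrt(24581 + (-4 - 15)) = sqrt(24581 - 19) = sqrt(24562)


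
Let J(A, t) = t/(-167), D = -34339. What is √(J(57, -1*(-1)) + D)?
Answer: I*√957680538/167 ≈ 185.31*I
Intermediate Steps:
J(A, t) = -t/167 (J(A, t) = t*(-1/167) = -t/167)
√(J(57, -1*(-1)) + D) = √(-(-1)*(-1)/167 - 34339) = √(-1/167*1 - 34339) = √(-1/167 - 34339) = √(-5734614/167) = I*√957680538/167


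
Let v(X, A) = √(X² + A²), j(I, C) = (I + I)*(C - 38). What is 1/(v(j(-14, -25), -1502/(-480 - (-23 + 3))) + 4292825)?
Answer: 227090442500/974859364215780099 - 230*√164609282401/974859364215780099 ≈ 2.3285e-7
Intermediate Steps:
j(I, C) = 2*I*(-38 + C) (j(I, C) = (2*I)*(-38 + C) = 2*I*(-38 + C))
v(X, A) = √(A² + X²)
1/(v(j(-14, -25), -1502/(-480 - (-23 + 3))) + 4292825) = 1/(√((-1502/(-480 - (-23 + 3)))² + (2*(-14)*(-38 - 25))²) + 4292825) = 1/(√((-1502/(-480 - 1*(-20)))² + (2*(-14)*(-63))²) + 4292825) = 1/(√((-1502/(-480 + 20))² + 1764²) + 4292825) = 1/(√((-1502/(-460))² + 3111696) + 4292825) = 1/(√((-1502*(-1/460))² + 3111696) + 4292825) = 1/(√((751/230)² + 3111696) + 4292825) = 1/(√(564001/52900 + 3111696) + 4292825) = 1/(√(164609282401/52900) + 4292825) = 1/(√164609282401/230 + 4292825) = 1/(4292825 + √164609282401/230)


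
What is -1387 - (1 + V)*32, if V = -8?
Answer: -1163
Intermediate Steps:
-1387 - (1 + V)*32 = -1387 - (1 - 8)*32 = -1387 - (-7)*32 = -1387 - 1*(-224) = -1387 + 224 = -1163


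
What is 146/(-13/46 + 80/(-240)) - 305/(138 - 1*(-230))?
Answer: -7440389/31280 ≈ -237.86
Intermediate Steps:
146/(-13/46 + 80/(-240)) - 305/(138 - 1*(-230)) = 146/(-13*1/46 + 80*(-1/240)) - 305/(138 + 230) = 146/(-13/46 - ⅓) - 305/368 = 146/(-85/138) - 305*1/368 = 146*(-138/85) - 305/368 = -20148/85 - 305/368 = -7440389/31280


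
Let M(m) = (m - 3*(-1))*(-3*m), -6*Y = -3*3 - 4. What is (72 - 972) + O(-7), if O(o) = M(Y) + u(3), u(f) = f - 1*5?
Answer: -11227/12 ≈ -935.58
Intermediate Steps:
u(f) = -5 + f (u(f) = f - 5 = -5 + f)
Y = 13/6 (Y = -(-3*3 - 4)/6 = -(-9 - 4)/6 = -⅙*(-13) = 13/6 ≈ 2.1667)
M(m) = -3*m*(3 + m) (M(m) = (m + 3)*(-3*m) = (3 + m)*(-3*m) = -3*m*(3 + m))
O(o) = -427/12 (O(o) = -3*13/6*(3 + 13/6) + (-5 + 3) = -3*13/6*31/6 - 2 = -403/12 - 2 = -427/12)
(72 - 972) + O(-7) = (72 - 972) - 427/12 = -900 - 427/12 = -11227/12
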